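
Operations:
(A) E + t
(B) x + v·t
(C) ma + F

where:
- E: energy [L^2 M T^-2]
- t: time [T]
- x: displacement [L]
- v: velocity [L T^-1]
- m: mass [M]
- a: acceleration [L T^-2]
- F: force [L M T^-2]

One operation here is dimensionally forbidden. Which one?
(A) E + t

(A) E + t: E [L^2 M T^-2] and t [T] — different dimensions cannot be added/subtracted ✗
(B) x + v·t: x [L] and v·t [L] — same dimensions ✓
(C) ma + F: ma [L M T^-2] and F [L M T^-2] — same dimensions ✓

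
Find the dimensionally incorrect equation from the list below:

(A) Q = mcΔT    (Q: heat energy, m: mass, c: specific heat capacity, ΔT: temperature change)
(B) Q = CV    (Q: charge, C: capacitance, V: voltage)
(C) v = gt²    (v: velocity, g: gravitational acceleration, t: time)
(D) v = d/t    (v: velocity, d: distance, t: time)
(C) v = gt²

The equation (C) v = gt² is dimensionally incorrect.

LHS (v): [L T^-1]
RHS (gt²): [L] ✗

The dimensions do not match. The other three equations balance.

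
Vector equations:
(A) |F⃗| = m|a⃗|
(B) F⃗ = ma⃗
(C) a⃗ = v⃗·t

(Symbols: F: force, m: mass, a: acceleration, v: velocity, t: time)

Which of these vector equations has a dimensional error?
(C) a⃗ = v⃗·t

(A) |F⃗| = m|a⃗|: LHS [L M T^-2], RHS [L M T^-2] ✓ — magnitudes of vectors are scalars
(B) F⃗ = ma⃗: LHS [L M T^-2], RHS [L M T^-2] ✓ — Force and acceleration are vectors, mass is a scalar
(C) a⃗ = v⃗·t: LHS [L T^-2], RHS [L] ✗ — acceleration is velocity per time; should be v⃗/t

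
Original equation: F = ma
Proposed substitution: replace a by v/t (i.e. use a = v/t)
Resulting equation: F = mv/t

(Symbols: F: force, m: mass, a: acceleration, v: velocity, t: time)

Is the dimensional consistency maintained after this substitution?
Yes

[a] = [L T^-2] and [v/t] = [L T^-2]. These match, so the substitution replaces a quantity by one of the same dimensions and the result F = mv/t has LHS [L M T^-2] vs RHS [L M T^-2] — still consistent.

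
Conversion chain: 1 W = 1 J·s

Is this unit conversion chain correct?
The chain is incorrect (it contains an error).

Incorrect: Watt is J/s, not J·s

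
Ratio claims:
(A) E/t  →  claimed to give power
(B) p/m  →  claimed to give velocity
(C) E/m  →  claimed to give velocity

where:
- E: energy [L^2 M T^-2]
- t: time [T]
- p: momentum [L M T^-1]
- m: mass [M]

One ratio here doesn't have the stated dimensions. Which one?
(C) E/m does not give velocity

(A) E/t: [L^2 M T^-3] = power [L^2 M T^-3] ✓
(B) p/m: [L T^-1] = velocity [L T^-1] ✓
(C) E/m: [L^2 T^-2] ≠ velocity [L T^-1] ✗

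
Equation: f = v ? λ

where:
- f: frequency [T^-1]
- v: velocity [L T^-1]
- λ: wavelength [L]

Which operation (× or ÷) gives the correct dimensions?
division (÷): f = v ÷ λ

f [T^-1]; v [L T^-1]; λ [L].
v × λ → [L^2 T^-1] ✗
v ÷ λ → [T^-1] ✓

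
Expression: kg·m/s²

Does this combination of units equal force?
Yes

The expression kg·m/s² has dimensions [L M T^-2], which is exactly force [L M T^-2].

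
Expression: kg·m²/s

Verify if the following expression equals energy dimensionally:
No

The expression kg·m²/s has dimensions [L^2 M T^-1], but energy has dimensions [L^2 M T^-2].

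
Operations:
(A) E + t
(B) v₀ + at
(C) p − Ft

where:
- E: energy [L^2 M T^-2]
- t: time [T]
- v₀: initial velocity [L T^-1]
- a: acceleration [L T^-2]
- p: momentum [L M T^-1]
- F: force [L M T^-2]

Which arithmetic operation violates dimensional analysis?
(A) E + t

(A) E + t: E [L^2 M T^-2] and t [T] — different dimensions cannot be added/subtracted ✗
(B) v₀ + at: v₀ [L T^-1] and at [L T^-1] — same dimensions ✓
(C) p − Ft: p [L M T^-1] and Ft [L M T^-1] — same dimensions ✓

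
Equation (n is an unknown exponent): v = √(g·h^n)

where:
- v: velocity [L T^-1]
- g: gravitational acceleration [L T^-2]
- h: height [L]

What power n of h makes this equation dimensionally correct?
n = 1

v has dimensions [L T^-1]; h has dimensions [L].
With n = 1: √(g·h^1) has dimensions [L T^-1], matching the LHS ✓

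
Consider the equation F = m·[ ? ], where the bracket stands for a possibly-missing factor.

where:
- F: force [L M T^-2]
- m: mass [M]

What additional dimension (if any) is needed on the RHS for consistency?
[L T^-2] — acceleration (e.g. a)

F has dimensions [L M T^-2]; m has dimensions [M].
The bracketed factor must supply [L M T^-2] / [M] = [L T^-2].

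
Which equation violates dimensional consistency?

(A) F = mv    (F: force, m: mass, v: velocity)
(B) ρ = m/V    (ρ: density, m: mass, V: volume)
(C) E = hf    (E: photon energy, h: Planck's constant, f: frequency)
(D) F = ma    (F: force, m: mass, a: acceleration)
(A) F = mv

The equation (A) F = mv is dimensionally incorrect.

LHS (F): [L M T^-2]
RHS (mv): [L M T^-1] ✗

The dimensions do not match. The other three equations balance.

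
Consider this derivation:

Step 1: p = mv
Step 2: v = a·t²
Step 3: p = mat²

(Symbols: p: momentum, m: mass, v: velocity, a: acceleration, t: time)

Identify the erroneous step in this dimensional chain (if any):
Step 2

Step 1: p = mv → LHS [L M T^-1], RHS [L M T^-1] ✓
Step 2: v = a·t² → LHS [L T^-1], RHS [L] ✗

The first dimensional inconsistency appears in step 2: v = a·t²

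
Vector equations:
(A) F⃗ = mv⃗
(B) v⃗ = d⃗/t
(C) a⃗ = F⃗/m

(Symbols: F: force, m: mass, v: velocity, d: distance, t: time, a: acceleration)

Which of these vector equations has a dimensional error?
(A) F⃗ = mv⃗

(A) F⃗ = mv⃗: LHS [L M T^-2], RHS [L M T^-1] ✗ — mass times velocity is momentum, not force; should be ma⃗
(B) v⃗ = d⃗/t: LHS [L T^-1], RHS [L T^-1] ✓ — displacement (vector) divided by time (scalar)
(C) a⃗ = F⃗/m: LHS [L T^-2], RHS [L T^-2] ✓ — force (vector) divided by mass (scalar)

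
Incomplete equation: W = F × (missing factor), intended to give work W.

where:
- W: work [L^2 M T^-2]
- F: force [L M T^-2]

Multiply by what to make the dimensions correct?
d (distance), dimensions [L]

W has dimensions [L^2 M T^-2] and F has dimensions [L M T^-2].
The missing factor must have dimensions [L^2 M T^-2] / [L M T^-2] = [L], i.e. distance (d).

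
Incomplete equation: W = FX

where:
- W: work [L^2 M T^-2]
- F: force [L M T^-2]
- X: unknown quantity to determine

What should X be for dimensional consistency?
X = d (distance), dimensions [L]

W has dimensions [L^2 M T^-2]; the rest of the RHS (F) has dimensions [L M T^-2].
So X must have dimensions [L] — X = d (distance).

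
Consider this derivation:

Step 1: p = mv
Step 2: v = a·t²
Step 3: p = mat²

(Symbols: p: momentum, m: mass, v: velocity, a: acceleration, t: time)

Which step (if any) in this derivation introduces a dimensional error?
Step 2

Step 1: p = mv → LHS [L M T^-1], RHS [L M T^-1] ✓
Step 2: v = a·t² → LHS [L T^-1], RHS [L] ✗

The first dimensional inconsistency appears in step 2: v = a·t²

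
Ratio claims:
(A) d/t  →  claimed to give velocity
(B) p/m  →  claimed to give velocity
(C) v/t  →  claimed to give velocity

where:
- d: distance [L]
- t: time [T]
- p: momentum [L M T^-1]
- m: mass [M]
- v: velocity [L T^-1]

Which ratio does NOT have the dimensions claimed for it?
(C) v/t does not give velocity

(A) d/t: [L T^-1] = velocity [L T^-1] ✓
(B) p/m: [L T^-1] = velocity [L T^-1] ✓
(C) v/t: [L T^-2] ≠ velocity [L T^-1] ✗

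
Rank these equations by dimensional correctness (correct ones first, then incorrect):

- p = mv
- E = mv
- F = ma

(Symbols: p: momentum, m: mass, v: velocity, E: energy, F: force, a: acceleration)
Dimensionally correct: p = mv, F = ma
Dimensionally incorrect: E = mv
Ordered (correct first, then incorrect): p = mv, F = ma, E = mv

- p = mv: LHS [L M T^-1], RHS [L M T^-1] → correct ✓
- E = mv: LHS [L^2 M T^-2], RHS [L M T^-1] → incorrect ✗
- F = ma: LHS [L M T^-2], RHS [L M T^-2] → correct ✓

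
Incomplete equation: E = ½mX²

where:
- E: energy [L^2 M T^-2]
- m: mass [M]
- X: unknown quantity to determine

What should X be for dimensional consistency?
X = v (velocity), dimensions [L T^-1]

E has dimensions [L^2 M T^-2]; the rest of the RHS (½m) has dimensions [M].
So X² must have dimensions [L^2 T^-2], i.e. X has dimensions [L T^-1] — X = v (velocity).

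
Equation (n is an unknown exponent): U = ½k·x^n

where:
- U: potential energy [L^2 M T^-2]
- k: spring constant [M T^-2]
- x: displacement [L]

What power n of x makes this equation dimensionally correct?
n = 2

U has dimensions [L^2 M T^-2]; x has dimensions [L].
The rest of the RHS has dimensions [M T^-2], so x^n must supply [L^2].
With n = 2: ½k·x^2 has dimensions [L^2 M T^-2], matching the LHS ✓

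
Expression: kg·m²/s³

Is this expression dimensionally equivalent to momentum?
No

The expression kg·m²/s³ has dimensions [L^2 M T^-3], but momentum has dimensions [L M T^-1].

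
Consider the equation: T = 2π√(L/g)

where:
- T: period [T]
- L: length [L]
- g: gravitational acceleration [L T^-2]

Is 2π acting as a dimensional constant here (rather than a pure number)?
No

T has dimensions [T] and √(L/g) already has dimensions [T], so the equation balances without 2π contributing any dimensions. 2π is a pure (dimensionless) number; changing or removing it would not affect dimensional consistency.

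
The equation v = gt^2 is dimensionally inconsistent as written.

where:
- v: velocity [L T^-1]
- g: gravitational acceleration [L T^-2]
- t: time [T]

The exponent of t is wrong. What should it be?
The exponent of t should be 1: v = gt

The LHS v has dimensions [L T^-1]; t has dimensions [T].
As written, the RHS gt^2 (exponent 2 on t) has dimensions [L], which does not match.
With exponent 1, the RHS gt has dimensions [L T^-1], matching the LHS.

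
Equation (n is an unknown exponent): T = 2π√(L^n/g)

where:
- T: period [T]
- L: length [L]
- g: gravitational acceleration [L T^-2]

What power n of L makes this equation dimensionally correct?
n = 1

T has dimensions [T]; L has dimensions [L].
With n = 1: 2π√(L^1/g) has dimensions [T], matching the LHS ✓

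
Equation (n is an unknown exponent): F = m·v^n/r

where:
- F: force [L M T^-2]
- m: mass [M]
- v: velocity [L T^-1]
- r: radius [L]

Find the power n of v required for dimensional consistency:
n = 2

F has dimensions [L M T^-2]; v has dimensions [L T^-1].
The rest of the RHS has dimensions [L^-1 M], so v^n must supply [L^2 T^-2].
With n = 2: m·v^2/r has dimensions [L M T^-2], matching the LHS ✓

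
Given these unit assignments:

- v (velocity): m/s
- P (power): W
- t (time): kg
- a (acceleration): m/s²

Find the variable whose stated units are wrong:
t

The variable t (time) should have units s, not kg.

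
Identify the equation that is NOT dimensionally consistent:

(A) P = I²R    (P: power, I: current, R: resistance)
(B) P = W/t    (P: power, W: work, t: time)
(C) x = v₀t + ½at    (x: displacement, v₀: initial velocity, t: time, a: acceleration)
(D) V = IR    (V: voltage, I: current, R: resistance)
(C) x = v₀t + ½at

The equation (C) x = v₀t + ½at is dimensionally incorrect.

LHS (x): [L]
RHS terms:
  - v₀t: [L] ✓
  - ½at: [L T^-1] ✗ (does not match LHS)

The dimensions do not match. The other three equations balance.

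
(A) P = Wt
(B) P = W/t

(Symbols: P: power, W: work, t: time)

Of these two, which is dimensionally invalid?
(A)

(A) P = Wt: LHS [L^2 M T^-3], RHS [L^2 M T^-1] ✗
(B) P = W/t: LHS [L^2 M T^-3], RHS [L^2 M T^-3] ✓

Expression (A) P = Wt is dimensionally incorrect.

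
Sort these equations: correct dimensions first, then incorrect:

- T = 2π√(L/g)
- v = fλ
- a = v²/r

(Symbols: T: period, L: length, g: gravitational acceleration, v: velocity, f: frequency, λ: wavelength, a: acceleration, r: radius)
Dimensionally correct: T = 2π√(L/g), v = fλ, a = v²/r
Dimensionally incorrect: none
Ordered (correct first, then incorrect): T = 2π√(L/g), v = fλ, a = v²/r

- T = 2π√(L/g): LHS [T], RHS [T] → correct ✓
- v = fλ: LHS [L T^-1], RHS [L T^-1] → correct ✓
- a = v²/r: LHS [L T^-2], RHS [L T^-2] → correct ✓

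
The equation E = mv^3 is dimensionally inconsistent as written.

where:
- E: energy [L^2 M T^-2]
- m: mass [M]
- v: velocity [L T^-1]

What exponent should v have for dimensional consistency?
The exponent of v should be 2: E = mv^2

The LHS E has dimensions [L^2 M T^-2]; v has dimensions [L T^-1].
As written, the RHS mv^3 (exponent 3 on v) has dimensions [L^3 M T^-3], which does not match.
With exponent 2, the RHS mv^2 has dimensions [L^2 M T^-2], matching the LHS.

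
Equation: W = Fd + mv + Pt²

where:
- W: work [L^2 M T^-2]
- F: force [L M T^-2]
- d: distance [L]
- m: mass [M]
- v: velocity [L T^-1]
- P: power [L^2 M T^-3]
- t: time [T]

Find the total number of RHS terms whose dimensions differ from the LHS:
2

LHS W: [L^2 M T^-2]
- Fd: [L^2 M T^-2] ✓
- mv: [L M T^-1] ✗
- Pt²: [L^2 M T^-1] ✗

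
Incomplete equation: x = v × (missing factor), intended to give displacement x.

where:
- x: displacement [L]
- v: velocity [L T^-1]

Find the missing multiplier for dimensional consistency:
t (time), dimensions [T]

x has dimensions [L] and v has dimensions [L T^-1].
The missing factor must have dimensions [L] / [L T^-1] = [T], i.e. time (t).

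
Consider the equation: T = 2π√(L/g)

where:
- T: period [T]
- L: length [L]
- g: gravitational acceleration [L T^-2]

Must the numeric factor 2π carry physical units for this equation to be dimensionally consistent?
No

T has dimensions [T] and √(L/g) already has dimensions [T], so the equation balances without 2π contributing any dimensions. 2π is a pure (dimensionless) number; changing or removing it would not affect dimensional consistency.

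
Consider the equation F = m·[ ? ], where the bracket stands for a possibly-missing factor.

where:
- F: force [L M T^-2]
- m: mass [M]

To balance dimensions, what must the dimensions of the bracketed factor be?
[L T^-2] — acceleration (e.g. a)

F has dimensions [L M T^-2]; m has dimensions [M].
The bracketed factor must supply [L M T^-2] / [M] = [L T^-2].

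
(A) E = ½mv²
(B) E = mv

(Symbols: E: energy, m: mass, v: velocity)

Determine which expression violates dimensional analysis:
(B)

(A) E = ½mv²: LHS [L^2 M T^-2], RHS [L^2 M T^-2] ✓
(B) E = mv: LHS [L^2 M T^-2], RHS [L M T^-1] ✗

Expression (B) E = mv is dimensionally incorrect.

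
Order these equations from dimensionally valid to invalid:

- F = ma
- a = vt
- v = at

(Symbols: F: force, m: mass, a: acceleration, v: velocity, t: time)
Dimensionally correct: F = ma, v = at
Dimensionally incorrect: a = vt
Ordered (correct first, then incorrect): F = ma, v = at, a = vt

- F = ma: LHS [L M T^-2], RHS [L M T^-2] → correct ✓
- a = vt: LHS [L T^-2], RHS [L] → incorrect ✗
- v = at: LHS [L T^-1], RHS [L T^-1] → correct ✓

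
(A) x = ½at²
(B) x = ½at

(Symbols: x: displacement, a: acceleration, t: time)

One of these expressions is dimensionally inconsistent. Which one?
(B)

(A) x = ½at²: LHS [L], RHS [L] ✓
(B) x = ½at: LHS [L], RHS [L T^-1] ✗

Expression (B) x = ½at is dimensionally incorrect.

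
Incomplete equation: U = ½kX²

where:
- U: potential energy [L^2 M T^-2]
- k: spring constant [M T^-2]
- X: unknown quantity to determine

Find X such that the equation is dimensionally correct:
X = x (displacement), dimensions [L]

U has dimensions [L^2 M T^-2]; the rest of the RHS (½k) has dimensions [M T^-2].
So X² must have dimensions [L^2], i.e. X has dimensions [L] — X = x (displacement).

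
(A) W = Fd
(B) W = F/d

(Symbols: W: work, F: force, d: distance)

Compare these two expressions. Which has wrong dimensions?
(B)

(A) W = Fd: LHS [L^2 M T^-2], RHS [L^2 M T^-2] ✓
(B) W = F/d: LHS [L^2 M T^-2], RHS [M T^-2] ✗

Expression (B) W = F/d is dimensionally incorrect.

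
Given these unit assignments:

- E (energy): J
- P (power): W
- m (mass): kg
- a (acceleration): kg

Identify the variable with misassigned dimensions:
a

The variable a (acceleration) should have units m/s², not kg.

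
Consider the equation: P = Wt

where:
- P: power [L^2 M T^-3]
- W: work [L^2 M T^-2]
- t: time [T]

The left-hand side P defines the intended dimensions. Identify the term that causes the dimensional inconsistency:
The right-hand side term Wt

P has dimensions [L^2 M T^-3], but Wt has dimensions [L^2 M T^-1], so the term Wt is dimensionally wrong for P.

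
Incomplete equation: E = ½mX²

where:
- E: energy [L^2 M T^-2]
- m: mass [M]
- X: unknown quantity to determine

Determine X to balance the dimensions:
X = v (velocity), dimensions [L T^-1]

E has dimensions [L^2 M T^-2]; the rest of the RHS (½m) has dimensions [M].
So X² must have dimensions [L^2 T^-2], i.e. X has dimensions [L T^-1] — X = v (velocity).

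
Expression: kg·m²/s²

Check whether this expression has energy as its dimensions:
Yes

The expression kg·m²/s² has dimensions [L^2 M T^-2], which is exactly energy [L^2 M T^-2].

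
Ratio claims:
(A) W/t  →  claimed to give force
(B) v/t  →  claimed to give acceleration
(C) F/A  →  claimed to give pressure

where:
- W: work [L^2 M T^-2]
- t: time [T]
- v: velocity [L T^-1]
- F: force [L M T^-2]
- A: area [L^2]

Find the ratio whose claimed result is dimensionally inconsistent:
(A) W/t does not give force

(A) W/t: [L^2 M T^-3] ≠ force [L M T^-2] ✗
(B) v/t: [L T^-2] = acceleration [L T^-2] ✓
(C) F/A: [L^-1 M T^-2] = pressure [L^-1 M T^-2] ✓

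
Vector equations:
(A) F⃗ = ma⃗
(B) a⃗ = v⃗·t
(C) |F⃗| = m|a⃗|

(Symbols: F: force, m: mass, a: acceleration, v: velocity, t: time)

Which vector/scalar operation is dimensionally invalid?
(B) a⃗ = v⃗·t

(A) F⃗ = ma⃗: LHS [L M T^-2], RHS [L M T^-2] ✓ — Force and acceleration are vectors, mass is a scalar
(B) a⃗ = v⃗·t: LHS [L T^-2], RHS [L] ✗ — acceleration is velocity per time; should be v⃗/t
(C) |F⃗| = m|a⃗|: LHS [L M T^-2], RHS [L M T^-2] ✓ — magnitudes of vectors are scalars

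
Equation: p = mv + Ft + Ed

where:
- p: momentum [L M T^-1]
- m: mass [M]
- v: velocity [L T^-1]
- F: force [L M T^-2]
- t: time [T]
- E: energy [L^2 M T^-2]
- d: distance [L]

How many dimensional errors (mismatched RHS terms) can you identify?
1

LHS p: [L M T^-1]
- mv: [L M T^-1] ✓
- Ft: [L M T^-1] ✓
- Ed: [L^3 M T^-2] ✗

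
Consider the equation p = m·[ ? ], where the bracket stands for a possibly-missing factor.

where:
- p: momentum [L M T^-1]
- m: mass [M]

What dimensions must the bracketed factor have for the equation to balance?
[L T^-1] — velocity (e.g. v)

p has dimensions [L M T^-1]; m has dimensions [M].
The bracketed factor must supply [L M T^-1] / [M] = [L T^-1].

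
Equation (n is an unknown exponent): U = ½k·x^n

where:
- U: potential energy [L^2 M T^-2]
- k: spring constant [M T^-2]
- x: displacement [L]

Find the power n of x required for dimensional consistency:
n = 2

U has dimensions [L^2 M T^-2]; x has dimensions [L].
The rest of the RHS has dimensions [M T^-2], so x^n must supply [L^2].
With n = 2: ½k·x^2 has dimensions [L^2 M T^-2], matching the LHS ✓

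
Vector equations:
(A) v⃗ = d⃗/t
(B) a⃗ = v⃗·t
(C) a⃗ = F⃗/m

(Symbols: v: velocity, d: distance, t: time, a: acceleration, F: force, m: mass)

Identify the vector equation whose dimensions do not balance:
(B) a⃗ = v⃗·t

(A) v⃗ = d⃗/t: LHS [L T^-1], RHS [L T^-1] ✓ — displacement (vector) divided by time (scalar)
(B) a⃗ = v⃗·t: LHS [L T^-2], RHS [L] ✗ — acceleration is velocity per time; should be v⃗/t
(C) a⃗ = F⃗/m: LHS [L T^-2], RHS [L T^-2] ✓ — force (vector) divided by mass (scalar)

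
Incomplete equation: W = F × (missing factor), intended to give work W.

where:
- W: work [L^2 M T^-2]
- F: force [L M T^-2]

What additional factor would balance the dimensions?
d (distance), dimensions [L]

W has dimensions [L^2 M T^-2] and F has dimensions [L M T^-2].
The missing factor must have dimensions [L^2 M T^-2] / [L M T^-2] = [L], i.e. distance (d).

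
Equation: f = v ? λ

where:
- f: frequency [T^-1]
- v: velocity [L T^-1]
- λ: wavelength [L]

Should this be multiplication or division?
division (÷): f = v ÷ λ

f [T^-1]; v [L T^-1]; λ [L].
v × λ → [L^2 T^-1] ✗
v ÷ λ → [T^-1] ✓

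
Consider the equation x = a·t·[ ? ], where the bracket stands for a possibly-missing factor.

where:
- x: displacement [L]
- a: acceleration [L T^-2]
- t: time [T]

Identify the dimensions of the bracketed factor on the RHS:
[T] — time (e.g. t)

x has dimensions [L]; a·t has dimensions [L T^-1].
The bracketed factor must supply [L] / [L T^-1] = [T].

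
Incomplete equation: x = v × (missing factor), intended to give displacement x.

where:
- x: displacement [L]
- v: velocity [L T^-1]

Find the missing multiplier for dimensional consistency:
t (time), dimensions [T]

x has dimensions [L] and v has dimensions [L T^-1].
The missing factor must have dimensions [L] / [L T^-1] = [T], i.e. time (t).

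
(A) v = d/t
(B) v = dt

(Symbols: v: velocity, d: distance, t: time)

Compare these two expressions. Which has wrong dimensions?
(B)

(A) v = d/t: LHS [L T^-1], RHS [L T^-1] ✓
(B) v = dt: LHS [L T^-1], RHS [L T] ✗

Expression (B) v = dt is dimensionally incorrect.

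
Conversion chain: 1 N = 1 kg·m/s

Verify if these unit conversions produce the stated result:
The chain is incorrect (it contains an error).

Incorrect: Newton is kg·m/s², not kg·m/s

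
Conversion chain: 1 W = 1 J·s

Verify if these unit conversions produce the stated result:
The chain is incorrect (it contains an error).

Incorrect: Watt is J/s, not J·s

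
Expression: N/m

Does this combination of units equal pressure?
No

The expression N/m has dimensions [M T^-2], but pressure has dimensions [L^-1 M T^-2].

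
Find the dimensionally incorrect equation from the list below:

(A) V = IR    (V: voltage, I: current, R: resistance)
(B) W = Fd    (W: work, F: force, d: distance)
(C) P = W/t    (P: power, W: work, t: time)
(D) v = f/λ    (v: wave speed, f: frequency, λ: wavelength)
(D) v = f/λ

The equation (D) v = f/λ is dimensionally incorrect.

LHS (v): [L T^-1]
RHS (f/λ): [L^-1 T^-1] ✗

The dimensions do not match. The other three equations balance.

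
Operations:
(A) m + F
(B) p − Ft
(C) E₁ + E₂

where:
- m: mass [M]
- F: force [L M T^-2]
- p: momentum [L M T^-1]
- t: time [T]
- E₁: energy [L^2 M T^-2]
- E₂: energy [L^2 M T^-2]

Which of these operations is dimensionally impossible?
(A) m + F

(A) m + F: m [M] and F [L M T^-2] — different dimensions cannot be added/subtracted ✗
(B) p − Ft: p [L M T^-1] and Ft [L M T^-1] — same dimensions ✓
(C) E₁ + E₂: E₁ [L^2 M T^-2] and E₂ [L^2 M T^-2] — same dimensions ✓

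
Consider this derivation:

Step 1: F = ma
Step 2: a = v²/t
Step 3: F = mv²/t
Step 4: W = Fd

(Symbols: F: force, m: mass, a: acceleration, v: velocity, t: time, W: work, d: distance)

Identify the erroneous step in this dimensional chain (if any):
Step 2

Step 1: F = ma → LHS [L M T^-2], RHS [L M T^-2] ✓
Step 2: a = v²/t → LHS [L T^-2], RHS [L^2 T^-3] ✗

The first dimensional inconsistency appears in step 2: a = v²/t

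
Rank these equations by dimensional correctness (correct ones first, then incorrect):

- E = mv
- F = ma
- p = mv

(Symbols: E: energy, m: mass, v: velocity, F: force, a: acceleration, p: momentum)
Dimensionally correct: F = ma, p = mv
Dimensionally incorrect: E = mv
Ordered (correct first, then incorrect): F = ma, p = mv, E = mv

- E = mv: LHS [L^2 M T^-2], RHS [L M T^-1] → incorrect ✗
- F = ma: LHS [L M T^-2], RHS [L M T^-2] → correct ✓
- p = mv: LHS [L M T^-1], RHS [L M T^-1] → correct ✓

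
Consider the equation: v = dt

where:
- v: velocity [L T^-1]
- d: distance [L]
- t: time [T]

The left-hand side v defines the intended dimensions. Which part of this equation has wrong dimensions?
The right-hand side term dt

v has dimensions [L T^-1], but dt has dimensions [L T], so the term dt is dimensionally wrong for v.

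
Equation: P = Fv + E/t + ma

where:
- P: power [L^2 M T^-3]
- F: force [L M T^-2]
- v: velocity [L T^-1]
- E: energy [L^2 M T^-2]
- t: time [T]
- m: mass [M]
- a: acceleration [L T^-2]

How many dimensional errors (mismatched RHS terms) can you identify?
1

LHS P: [L^2 M T^-3]
- Fv: [L^2 M T^-3] ✓
- E/t: [L^2 M T^-3] ✓
- ma: [L M T^-2] ✗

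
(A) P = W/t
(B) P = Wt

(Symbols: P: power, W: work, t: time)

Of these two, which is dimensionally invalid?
(B)

(A) P = W/t: LHS [L^2 M T^-3], RHS [L^2 M T^-3] ✓
(B) P = Wt: LHS [L^2 M T^-3], RHS [L^2 M T^-1] ✗

Expression (B) P = Wt is dimensionally incorrect.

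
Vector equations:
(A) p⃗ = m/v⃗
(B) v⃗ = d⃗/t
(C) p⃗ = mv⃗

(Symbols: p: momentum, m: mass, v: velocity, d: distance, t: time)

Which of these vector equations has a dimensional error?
(A) p⃗ = m/v⃗

(A) p⃗ = m/v⃗: LHS [L M T^-1], RHS [L^-1 M T] ✗ — momentum is mass times velocity; should be mv⃗ (and division by a vector is undefined)
(B) v⃗ = d⃗/t: LHS [L T^-1], RHS [L T^-1] ✓ — displacement (vector) divided by time (scalar)
(C) p⃗ = mv⃗: LHS [L M T^-1], RHS [L M T^-1] ✓ — mass (scalar) times velocity (vector)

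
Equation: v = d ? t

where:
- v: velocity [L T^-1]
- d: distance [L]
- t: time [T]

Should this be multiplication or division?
division (÷): v = d ÷ t

v [L T^-1]; d [L]; t [T].
d × t → [L T] ✗
d ÷ t → [L T^-1] ✓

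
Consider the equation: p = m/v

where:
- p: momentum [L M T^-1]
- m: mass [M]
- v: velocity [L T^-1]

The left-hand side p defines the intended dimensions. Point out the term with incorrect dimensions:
The right-hand side term m/v

p has dimensions [L M T^-1], but m/v has dimensions [L^-1 M T], so the term m/v is dimensionally wrong for p.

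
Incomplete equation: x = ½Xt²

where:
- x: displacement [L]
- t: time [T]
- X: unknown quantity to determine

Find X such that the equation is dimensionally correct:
X = a (acceleration), dimensions [L T^-2]

x has dimensions [L]; the rest of the RHS (½ t²) has dimensions [T^2].
So X must have dimensions [L T^-2] — X = a (acceleration).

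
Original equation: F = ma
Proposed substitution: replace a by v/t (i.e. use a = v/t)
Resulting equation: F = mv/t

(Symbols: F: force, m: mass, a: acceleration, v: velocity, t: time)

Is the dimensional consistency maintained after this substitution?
Yes

[a] = [L T^-2] and [v/t] = [L T^-2]. These match, so the substitution replaces a quantity by one of the same dimensions and the result F = mv/t has LHS [L M T^-2] vs RHS [L M T^-2] — still consistent.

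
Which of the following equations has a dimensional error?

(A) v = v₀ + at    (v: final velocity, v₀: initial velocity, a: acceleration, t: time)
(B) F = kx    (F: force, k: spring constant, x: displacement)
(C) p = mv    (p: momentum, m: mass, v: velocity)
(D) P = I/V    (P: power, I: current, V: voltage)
(D) P = I/V

The equation (D) P = I/V is dimensionally incorrect.

LHS (P): [L^2 M T^-3]
RHS (I/V): [I^2 L^-2 M^-1 T^3] ✗

The dimensions do not match. The other three equations balance.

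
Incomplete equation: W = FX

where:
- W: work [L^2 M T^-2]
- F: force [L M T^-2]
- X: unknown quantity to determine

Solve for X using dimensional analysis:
X = d (distance), dimensions [L]

W has dimensions [L^2 M T^-2]; the rest of the RHS (F) has dimensions [L M T^-2].
So X must have dimensions [L] — X = d (distance).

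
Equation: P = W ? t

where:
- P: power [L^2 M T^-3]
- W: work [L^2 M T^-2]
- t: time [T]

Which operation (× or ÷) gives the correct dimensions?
division (÷): P = W ÷ t

P [L^2 M T^-3]; W [L^2 M T^-2]; t [T].
W × t → [L^2 M T^-1] ✗
W ÷ t → [L^2 M T^-3] ✓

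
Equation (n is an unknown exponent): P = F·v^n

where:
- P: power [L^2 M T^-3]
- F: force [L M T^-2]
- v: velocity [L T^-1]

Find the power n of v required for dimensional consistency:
n = 1

P has dimensions [L^2 M T^-3]; v has dimensions [L T^-1].
The rest of the RHS has dimensions [L M T^-2], so v^n must supply [L T^-1].
With n = 1: F·v^1 has dimensions [L^2 M T^-3], matching the LHS ✓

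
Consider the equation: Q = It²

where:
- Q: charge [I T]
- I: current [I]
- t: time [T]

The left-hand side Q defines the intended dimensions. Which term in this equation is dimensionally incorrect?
The right-hand side term It²

Q has dimensions [I T], but It² has dimensions [I T^2], so the term It² is dimensionally wrong for Q.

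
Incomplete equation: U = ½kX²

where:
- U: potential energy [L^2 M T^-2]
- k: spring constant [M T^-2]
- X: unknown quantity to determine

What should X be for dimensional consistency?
X = x (displacement), dimensions [L]

U has dimensions [L^2 M T^-2]; the rest of the RHS (½k) has dimensions [M T^-2].
So X² must have dimensions [L^2], i.e. X has dimensions [L] — X = x (displacement).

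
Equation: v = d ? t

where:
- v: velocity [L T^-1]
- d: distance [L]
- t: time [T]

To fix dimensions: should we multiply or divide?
division (÷): v = d ÷ t

v [L T^-1]; d [L]; t [T].
d × t → [L T] ✗
d ÷ t → [L T^-1] ✓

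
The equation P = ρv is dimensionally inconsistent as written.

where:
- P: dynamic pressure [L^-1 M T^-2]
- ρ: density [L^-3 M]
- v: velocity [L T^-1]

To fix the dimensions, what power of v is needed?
The exponent of v should be 2: P = ρv^2

The LHS P has dimensions [L^-1 M T^-2]; v has dimensions [L T^-1].
As written, the RHS ρv (exponent 1 on v) has dimensions [L^-2 M T^-1], which does not match.
With exponent 2, the RHS ρv^2 has dimensions [L^-1 M T^-2], matching the LHS.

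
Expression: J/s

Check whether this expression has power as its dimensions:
Yes

The expression J/s has dimensions [L^2 M T^-3], which is exactly power [L^2 M T^-3].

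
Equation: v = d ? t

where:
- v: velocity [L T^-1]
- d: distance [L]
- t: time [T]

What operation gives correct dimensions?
division (÷): v = d ÷ t

v [L T^-1]; d [L]; t [T].
d × t → [L T] ✗
d ÷ t → [L T^-1] ✓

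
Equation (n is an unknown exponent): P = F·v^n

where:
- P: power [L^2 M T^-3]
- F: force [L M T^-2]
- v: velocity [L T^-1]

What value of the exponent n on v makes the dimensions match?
n = 1

P has dimensions [L^2 M T^-3]; v has dimensions [L T^-1].
The rest of the RHS has dimensions [L M T^-2], so v^n must supply [L T^-1].
With n = 1: F·v^1 has dimensions [L^2 M T^-3], matching the LHS ✓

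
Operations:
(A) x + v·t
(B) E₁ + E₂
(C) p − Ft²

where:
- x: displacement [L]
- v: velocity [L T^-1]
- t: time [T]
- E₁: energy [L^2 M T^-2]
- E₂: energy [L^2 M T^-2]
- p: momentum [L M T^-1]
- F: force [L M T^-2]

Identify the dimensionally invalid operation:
(C) p − Ft²

(A) x + v·t: x [L] and v·t [L] — same dimensions ✓
(B) E₁ + E₂: E₁ [L^2 M T^-2] and E₂ [L^2 M T^-2] — same dimensions ✓
(C) p − Ft²: p [L M T^-1] and Ft² [L M] — different dimensions cannot be added/subtracted ✗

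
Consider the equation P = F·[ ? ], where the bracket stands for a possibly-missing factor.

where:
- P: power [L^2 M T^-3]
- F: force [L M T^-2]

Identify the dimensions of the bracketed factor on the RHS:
[L T^-1] — velocity (e.g. v)

P has dimensions [L^2 M T^-3]; F has dimensions [L M T^-2].
The bracketed factor must supply [L^2 M T^-3] / [L M T^-2] = [L T^-1].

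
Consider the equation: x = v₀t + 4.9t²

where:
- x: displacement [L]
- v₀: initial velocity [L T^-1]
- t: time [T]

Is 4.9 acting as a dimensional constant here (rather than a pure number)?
Yes

x has dimensions [L], while t² alone has dimensions [T^2]. For the equation to balance, the factor 4.9 must carry dimensions [L T^-2] — it is a dimensional constant (a numerical value of a physical quantity with its units suppressed), not a pure number.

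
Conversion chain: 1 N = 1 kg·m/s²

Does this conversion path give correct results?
The chain is correct (no errors).

Correct: Newton is defined as kg·m/s²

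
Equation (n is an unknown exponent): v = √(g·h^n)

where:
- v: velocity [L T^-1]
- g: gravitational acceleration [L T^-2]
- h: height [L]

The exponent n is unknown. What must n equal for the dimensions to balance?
n = 1

v has dimensions [L T^-1]; h has dimensions [L].
With n = 1: √(g·h^1) has dimensions [L T^-1], matching the LHS ✓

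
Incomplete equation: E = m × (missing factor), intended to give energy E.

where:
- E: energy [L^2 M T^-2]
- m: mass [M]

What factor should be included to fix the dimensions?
v² (velocity squared), dimensions [L^2 T^-2]

E has dimensions [L^2 M T^-2] and m has dimensions [M].
The missing factor must have dimensions [L^2 M T^-2] / [M] = [L^2 T^-2], i.e. velocity squared (v²).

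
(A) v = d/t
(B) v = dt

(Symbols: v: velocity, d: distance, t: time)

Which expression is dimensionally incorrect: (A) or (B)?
(B)

(A) v = d/t: LHS [L T^-1], RHS [L T^-1] ✓
(B) v = dt: LHS [L T^-1], RHS [L T] ✗

Expression (B) v = dt is dimensionally incorrect.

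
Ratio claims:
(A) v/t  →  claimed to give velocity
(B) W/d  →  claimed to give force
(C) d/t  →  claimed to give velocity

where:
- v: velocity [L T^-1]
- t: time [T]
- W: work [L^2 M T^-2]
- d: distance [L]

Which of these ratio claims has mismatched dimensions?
(A) v/t does not give velocity

(A) v/t: [L T^-2] ≠ velocity [L T^-1] ✗
(B) W/d: [L M T^-2] = force [L M T^-2] ✓
(C) d/t: [L T^-1] = velocity [L T^-1] ✓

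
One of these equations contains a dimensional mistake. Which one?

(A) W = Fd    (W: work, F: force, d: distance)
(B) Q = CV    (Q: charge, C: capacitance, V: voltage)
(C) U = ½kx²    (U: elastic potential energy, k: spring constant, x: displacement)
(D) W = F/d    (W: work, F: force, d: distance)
(D) W = F/d

The equation (D) W = F/d is dimensionally incorrect.

LHS (W): [L^2 M T^-2]
RHS (F/d): [M T^-2] ✗

The dimensions do not match. The other three equations balance.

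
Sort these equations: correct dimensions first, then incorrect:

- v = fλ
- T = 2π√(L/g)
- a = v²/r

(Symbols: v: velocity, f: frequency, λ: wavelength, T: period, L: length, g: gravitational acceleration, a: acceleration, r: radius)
Dimensionally correct: v = fλ, T = 2π√(L/g), a = v²/r
Dimensionally incorrect: none
Ordered (correct first, then incorrect): v = fλ, T = 2π√(L/g), a = v²/r

- v = fλ: LHS [L T^-1], RHS [L T^-1] → correct ✓
- T = 2π√(L/g): LHS [T], RHS [T] → correct ✓
- a = v²/r: LHS [L T^-2], RHS [L T^-2] → correct ✓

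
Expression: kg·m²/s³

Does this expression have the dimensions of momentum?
No

The expression kg·m²/s³ has dimensions [L^2 M T^-3], but momentum has dimensions [L M T^-1].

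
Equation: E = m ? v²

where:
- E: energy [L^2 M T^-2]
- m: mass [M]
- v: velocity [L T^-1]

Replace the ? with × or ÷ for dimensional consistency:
multiplication (×): E = m × v²

E [L^2 M T^-2]; m [M]; v² [L^2 T^-2].
m × v² → [L^2 M T^-2] ✓
m ÷ v² → [L^-2 M T^2] ✗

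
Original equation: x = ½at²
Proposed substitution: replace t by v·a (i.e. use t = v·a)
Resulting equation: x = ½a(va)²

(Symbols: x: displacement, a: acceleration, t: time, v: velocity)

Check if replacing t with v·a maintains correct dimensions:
No

[t] = [T] and [v·a] = [L^2 T^-3]. These differ, so the substitution replaces a quantity by one of different dimensions and the result x = ½a(va)² has LHS [L] vs RHS [L^5 T^-8] — inconsistent.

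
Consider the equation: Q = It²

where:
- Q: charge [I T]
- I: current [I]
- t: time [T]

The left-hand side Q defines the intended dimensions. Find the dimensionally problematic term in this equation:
The right-hand side term It²

Q has dimensions [I T], but It² has dimensions [I T^2], so the term It² is dimensionally wrong for Q.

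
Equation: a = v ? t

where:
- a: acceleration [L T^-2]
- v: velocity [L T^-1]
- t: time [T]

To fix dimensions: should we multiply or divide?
division (÷): a = v ÷ t

a [L T^-2]; v [L T^-1]; t [T].
v × t → [L] ✗
v ÷ t → [L T^-2] ✓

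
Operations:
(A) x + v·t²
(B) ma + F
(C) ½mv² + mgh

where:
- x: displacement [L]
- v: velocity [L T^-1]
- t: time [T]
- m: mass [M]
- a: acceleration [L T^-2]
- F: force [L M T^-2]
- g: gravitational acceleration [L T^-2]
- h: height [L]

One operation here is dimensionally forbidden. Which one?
(A) x + v·t²

(A) x + v·t²: x [L] and v·t² [L T] — different dimensions cannot be added/subtracted ✗
(B) ma + F: ma [L M T^-2] and F [L M T^-2] — same dimensions ✓
(C) ½mv² + mgh: ½mv² [L^2 M T^-2] and mgh [L^2 M T^-2] — same dimensions ✓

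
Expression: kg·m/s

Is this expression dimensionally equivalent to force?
No

The expression kg·m/s has dimensions [L M T^-1], but force has dimensions [L M T^-2].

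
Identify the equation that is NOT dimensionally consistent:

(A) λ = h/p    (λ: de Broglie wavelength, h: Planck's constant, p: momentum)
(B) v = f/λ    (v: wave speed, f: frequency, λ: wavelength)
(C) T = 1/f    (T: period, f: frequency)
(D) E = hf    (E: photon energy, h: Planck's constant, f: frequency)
(B) v = f/λ

The equation (B) v = f/λ is dimensionally incorrect.

LHS (v): [L T^-1]
RHS (f/λ): [L^-1 T^-1] ✗

The dimensions do not match. The other three equations balance.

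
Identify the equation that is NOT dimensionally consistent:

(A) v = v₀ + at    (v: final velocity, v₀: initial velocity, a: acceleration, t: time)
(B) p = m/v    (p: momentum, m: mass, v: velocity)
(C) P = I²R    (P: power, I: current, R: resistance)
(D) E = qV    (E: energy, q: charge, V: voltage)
(B) p = m/v

The equation (B) p = m/v is dimensionally incorrect.

LHS (p): [L M T^-1]
RHS (m/v): [L^-1 M T] ✗

The dimensions do not match. The other three equations balance.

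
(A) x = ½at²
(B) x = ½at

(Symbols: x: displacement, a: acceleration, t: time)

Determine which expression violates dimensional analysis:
(B)

(A) x = ½at²: LHS [L], RHS [L] ✓
(B) x = ½at: LHS [L], RHS [L T^-1] ✗

Expression (B) x = ½at is dimensionally incorrect.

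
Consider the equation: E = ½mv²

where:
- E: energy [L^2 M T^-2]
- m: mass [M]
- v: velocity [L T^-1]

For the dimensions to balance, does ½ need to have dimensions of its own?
No

E has dimensions [L^2 M T^-2] and mv² already has dimensions [L^2 M T^-2], so the equation balances without ½ contributing any dimensions. ½ is a pure (dimensionless) number; changing or removing it would not affect dimensional consistency.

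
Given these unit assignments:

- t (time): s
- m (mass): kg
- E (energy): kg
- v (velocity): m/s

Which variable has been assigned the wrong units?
E

The variable E (energy) should have units J, not kg.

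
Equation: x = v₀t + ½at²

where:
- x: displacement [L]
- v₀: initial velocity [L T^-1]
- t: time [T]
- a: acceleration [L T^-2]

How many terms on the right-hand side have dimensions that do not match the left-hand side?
0

LHS x: [L]
- v₀t: [L] ✓
- ½at²: [L] ✓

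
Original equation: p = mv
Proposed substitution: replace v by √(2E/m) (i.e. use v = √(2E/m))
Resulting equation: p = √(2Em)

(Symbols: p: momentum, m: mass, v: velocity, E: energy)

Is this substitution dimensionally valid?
Yes

[v] = [L T^-1] and [√(2E/m)] = [L T^-1]. These match, so the substitution replaces a quantity by one of the same dimensions and the result p = √(2Em) has LHS [L M T^-1] vs RHS [L M T^-1] — still consistent.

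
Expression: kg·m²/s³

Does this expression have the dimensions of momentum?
No

The expression kg·m²/s³ has dimensions [L^2 M T^-3], but momentum has dimensions [L M T^-1].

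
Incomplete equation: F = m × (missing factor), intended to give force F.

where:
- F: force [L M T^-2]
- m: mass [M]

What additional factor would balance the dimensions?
a (acceleration), dimensions [L T^-2]

F has dimensions [L M T^-2] and m has dimensions [M].
The missing factor must have dimensions [L M T^-2] / [M] = [L T^-2], i.e. acceleration (a).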